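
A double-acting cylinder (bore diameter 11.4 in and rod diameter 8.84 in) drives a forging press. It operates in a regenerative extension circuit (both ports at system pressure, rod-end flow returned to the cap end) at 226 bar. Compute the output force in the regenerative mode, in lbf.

With equal pressure on both faces, forces on the annular region cancel; the net push is pressure × rod cross-section.
Rod cross-section A_rod = π/4 × (8.84 in)² = 61.38 in^2
F = P × A_rod

F ≈ 2.01e5 lbf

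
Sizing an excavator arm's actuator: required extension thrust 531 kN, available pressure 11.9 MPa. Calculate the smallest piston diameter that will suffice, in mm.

D ≈ 238 mm

Extension force acts on the full piston face: F = P × (π/4)D².
D = √(4F / (πP)) = √(4 × 531 kN / (π × 11.9 MPa))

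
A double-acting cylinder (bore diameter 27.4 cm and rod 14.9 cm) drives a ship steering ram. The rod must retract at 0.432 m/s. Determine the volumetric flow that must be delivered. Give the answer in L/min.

Rod-side annular area A_ann = π/4 × (27.4² − 14.9²) = 415.3 cm^2
Q = A × v

Q ≈ 1080 L/min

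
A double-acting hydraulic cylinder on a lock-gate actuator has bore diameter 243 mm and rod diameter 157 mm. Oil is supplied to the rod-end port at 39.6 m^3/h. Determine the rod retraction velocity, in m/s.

Rod-side annular area A_ann = π/4 × (243² − 157²) = 27020 mm^2
Flow into the rod-end port fills the annular volume.
v = Q / A

v ≈ 0.407 m/s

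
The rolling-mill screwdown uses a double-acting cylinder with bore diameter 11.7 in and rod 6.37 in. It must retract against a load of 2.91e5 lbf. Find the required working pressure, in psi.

P ≈ 3850 psi

Rod-side annular area A_ann = π/4 × (11.7² − 6.37²) = 75.64 in^2
Retraction: pressure acts on the annular area.
P = F / A = 2.91e5 lbf / A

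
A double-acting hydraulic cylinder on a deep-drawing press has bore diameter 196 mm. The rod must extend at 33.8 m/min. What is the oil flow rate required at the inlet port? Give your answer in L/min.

Cap-side area A_cap = π/4 × (196 mm)² = 30170 mm^2
Q = A × v

Q ≈ 1020 L/min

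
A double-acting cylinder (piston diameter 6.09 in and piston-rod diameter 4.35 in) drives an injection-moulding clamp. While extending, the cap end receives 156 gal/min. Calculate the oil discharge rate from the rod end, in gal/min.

Q_out ≈ 76.4 gal/min

Cap-side area A_cap = π/4 × (6.09 in)² = 29.13 in^2
Rod-side annular area A_ann = π/4 × (6.09² − 4.35²) = 14.27 in^2
Piston speed v = Q_in/A_cap; rod-end outflow Q_out = v × A_ann = Q_in × A_ann/A_cap.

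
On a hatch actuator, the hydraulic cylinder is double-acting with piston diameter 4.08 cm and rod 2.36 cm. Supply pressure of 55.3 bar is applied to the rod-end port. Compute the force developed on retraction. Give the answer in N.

Rod-side annular area A_ann = π/4 × (4.08² − 2.36²) = 8.700 cm^2
On retraction the pressure acts on the annular area (bore minus rod).
F = P × A_ann

F ≈ 4810 N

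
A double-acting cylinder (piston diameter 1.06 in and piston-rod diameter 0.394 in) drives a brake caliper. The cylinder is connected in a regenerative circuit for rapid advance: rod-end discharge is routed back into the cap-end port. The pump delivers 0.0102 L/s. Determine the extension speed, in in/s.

In regeneration the rod-end outflow joins the pump flow into the cap end, so the net volume the pump must supply per unit advance equals the rod cross-section area.
Rod cross-section A_rod = π/4 × (0.394 in)² = 0.1219 in^2
v = Q_pump / A_rod

v ≈ 5.11 in/s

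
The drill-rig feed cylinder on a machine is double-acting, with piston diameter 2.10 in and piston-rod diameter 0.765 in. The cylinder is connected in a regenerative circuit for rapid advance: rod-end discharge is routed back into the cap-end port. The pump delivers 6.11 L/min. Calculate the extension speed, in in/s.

v ≈ 13.5 in/s

In regeneration the rod-end outflow joins the pump flow into the cap end, so the net volume the pump must supply per unit advance equals the rod cross-section area.
Rod cross-section A_rod = π/4 × (0.765 in)² = 0.4596 in^2
v = Q_pump / A_rod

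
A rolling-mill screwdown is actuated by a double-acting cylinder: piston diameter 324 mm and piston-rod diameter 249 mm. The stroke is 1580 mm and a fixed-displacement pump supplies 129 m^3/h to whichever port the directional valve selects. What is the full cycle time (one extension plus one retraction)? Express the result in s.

Cap-side area A_cap = π/4 × (324 mm)² = 82450 mm^2
Rod-side annular area A_ann = π/4 × (324² − 249²) = 33750 mm^2
t_ext = A_cap·L/Q = 3.635 s
t_ret = A_ann·L/Q = 1.488 s
t_cycle = t_ext + t_ret

t ≈ 5.12 s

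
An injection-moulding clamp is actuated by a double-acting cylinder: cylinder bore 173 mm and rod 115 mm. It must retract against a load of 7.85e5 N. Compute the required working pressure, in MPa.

Rod-side annular area A_ann = π/4 × (173² − 115²) = 13120 mm^2
Retraction: pressure acts on the annular area.
P = F / A = 7.85e5 N / A

P ≈ 59.8 MPa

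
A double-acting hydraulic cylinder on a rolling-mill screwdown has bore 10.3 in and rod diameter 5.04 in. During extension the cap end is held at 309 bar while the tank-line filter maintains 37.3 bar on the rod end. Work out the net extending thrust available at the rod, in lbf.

F ≈ 3.39e5 lbf

Cap-side area A_cap = π/4 × (10.3 in)² = 83.32 in^2
Rod-side annular area A_ann = π/4 × (10.3² − 5.04²) = 63.37 in^2
Net thrust = P_cap·A_cap − P_rod·A_ann = 3.734e5 lbf − 34280 lbf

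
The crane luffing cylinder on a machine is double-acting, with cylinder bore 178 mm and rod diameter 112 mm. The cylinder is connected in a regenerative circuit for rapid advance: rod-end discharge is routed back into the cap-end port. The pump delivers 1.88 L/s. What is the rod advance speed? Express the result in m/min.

In regeneration the rod-end outflow joins the pump flow into the cap end, so the net volume the pump must supply per unit advance equals the rod cross-section area.
Rod cross-section A_rod = π/4 × (112 mm)² = 9852 mm^2
v = Q_pump / A_rod

v ≈ 11.4 m/min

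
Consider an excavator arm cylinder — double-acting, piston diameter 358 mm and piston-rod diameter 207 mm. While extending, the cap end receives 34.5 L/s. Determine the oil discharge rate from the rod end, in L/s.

Cap-side area A_cap = π/4 × (358 mm)² = 1.007e5 mm^2
Rod-side annular area A_ann = π/4 × (358² − 207²) = 67010 mm^2
Piston speed v = Q_in/A_cap; rod-end outflow Q_out = v × A_ann = Q_in × A_ann/A_cap.

Q_out ≈ 23.0 L/s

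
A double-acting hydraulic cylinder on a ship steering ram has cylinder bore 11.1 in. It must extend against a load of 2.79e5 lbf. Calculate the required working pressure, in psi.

P ≈ 2880 psi

Cap-side area A_cap = π/4 × (11.1 in)² = 96.77 in^2
P = F / A = 2.79e5 lbf / A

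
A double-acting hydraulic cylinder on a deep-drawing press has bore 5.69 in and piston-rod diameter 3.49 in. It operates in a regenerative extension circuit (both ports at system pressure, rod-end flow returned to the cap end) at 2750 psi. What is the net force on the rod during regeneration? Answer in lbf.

With equal pressure on both faces, forces on the annular region cancel; the net push is pressure × rod cross-section.
Rod cross-section A_rod = π/4 × (3.49 in)² = 9.566 in^2
F = P × A_rod

F ≈ 26300 lbf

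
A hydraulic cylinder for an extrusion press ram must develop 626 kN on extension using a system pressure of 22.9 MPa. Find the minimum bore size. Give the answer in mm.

D ≈ 187 mm

Extension force acts on the full piston face: F = P × (π/4)D².
D = √(4F / (πP)) = √(4 × 626 kN / (π × 22.9 MPa))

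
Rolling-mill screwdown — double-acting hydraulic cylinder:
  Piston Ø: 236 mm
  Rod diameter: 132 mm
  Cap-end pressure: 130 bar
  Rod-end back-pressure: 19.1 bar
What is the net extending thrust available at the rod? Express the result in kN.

F ≈ 511 kN

Cap-side area A_cap = π/4 × (236 mm)² = 43740 mm^2
Rod-side annular area A_ann = π/4 × (236² − 132²) = 30060 mm^2
Net thrust = P_cap·A_cap − P_rod·A_ann = 568.7 kN − 57.41 kN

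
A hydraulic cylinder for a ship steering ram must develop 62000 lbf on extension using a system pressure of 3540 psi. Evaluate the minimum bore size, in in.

Extension force acts on the full piston face: F = P × (π/4)D².
D = √(4F / (πP)) = √(4 × 62000 lbf / (π × 3540 psi))

D ≈ 4.72 in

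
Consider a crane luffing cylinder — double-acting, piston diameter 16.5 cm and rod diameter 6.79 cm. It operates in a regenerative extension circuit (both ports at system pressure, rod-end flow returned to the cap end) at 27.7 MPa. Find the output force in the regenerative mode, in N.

With equal pressure on both faces, forces on the annular region cancel; the net push is pressure × rod cross-section.
Rod cross-section A_rod = π/4 × (6.79 cm)² = 36.21 cm^2
F = P × A_rod

F ≈ 1.00e5 N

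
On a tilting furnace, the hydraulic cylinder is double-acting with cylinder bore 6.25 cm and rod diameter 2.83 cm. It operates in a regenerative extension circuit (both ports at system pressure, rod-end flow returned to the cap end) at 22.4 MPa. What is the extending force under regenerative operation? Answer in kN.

With equal pressure on both faces, forces on the annular region cancel; the net push is pressure × rod cross-section.
Rod cross-section A_rod = π/4 × (2.83 cm)² = 6.290 cm^2
F = P × A_rod

F ≈ 14.1 kN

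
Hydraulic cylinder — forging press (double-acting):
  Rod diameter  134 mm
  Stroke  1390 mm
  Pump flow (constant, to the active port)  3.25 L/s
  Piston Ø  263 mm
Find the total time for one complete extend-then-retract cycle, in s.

Cap-side area A_cap = π/4 × (263 mm)² = 54330 mm^2
Rod-side annular area A_ann = π/4 × (263² − 134²) = 40220 mm^2
t_ext = A_cap·L/Q = 23.23 s
t_ret = A_ann·L/Q = 17.20 s
t_cycle = t_ext + t_ret

t ≈ 40.4 s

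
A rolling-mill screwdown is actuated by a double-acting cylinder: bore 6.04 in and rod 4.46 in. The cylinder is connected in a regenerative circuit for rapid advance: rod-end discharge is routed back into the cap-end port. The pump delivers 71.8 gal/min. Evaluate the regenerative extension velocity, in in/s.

v ≈ 17.7 in/s

In regeneration the rod-end outflow joins the pump flow into the cap end, so the net volume the pump must supply per unit advance equals the rod cross-section area.
Rod cross-section A_rod = π/4 × (4.46 in)² = 15.62 in^2
v = Q_pump / A_rod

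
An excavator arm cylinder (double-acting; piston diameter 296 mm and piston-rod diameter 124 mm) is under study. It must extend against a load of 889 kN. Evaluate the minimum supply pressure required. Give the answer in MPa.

Cap-side area A_cap = π/4 × (296 mm)² = 68810 mm^2
P = F / A = 889 kN / A

P ≈ 12.9 MPa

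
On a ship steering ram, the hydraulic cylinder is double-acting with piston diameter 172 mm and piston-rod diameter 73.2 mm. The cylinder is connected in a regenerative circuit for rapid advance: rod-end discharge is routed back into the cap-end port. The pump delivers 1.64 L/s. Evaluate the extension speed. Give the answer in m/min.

v ≈ 23.4 m/min

In regeneration the rod-end outflow joins the pump flow into the cap end, so the net volume the pump must supply per unit advance equals the rod cross-section area.
Rod cross-section A_rod = π/4 × (73.2 mm)² = 4208 mm^2
v = Q_pump / A_rod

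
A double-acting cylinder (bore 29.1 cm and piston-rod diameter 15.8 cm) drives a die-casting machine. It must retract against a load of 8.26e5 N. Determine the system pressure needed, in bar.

Rod-side annular area A_ann = π/4 × (29.1² − 15.8²) = 469.0 cm^2
Retraction: pressure acts on the annular area.
P = F / A = 8.26e5 N / A

P ≈ 176 bar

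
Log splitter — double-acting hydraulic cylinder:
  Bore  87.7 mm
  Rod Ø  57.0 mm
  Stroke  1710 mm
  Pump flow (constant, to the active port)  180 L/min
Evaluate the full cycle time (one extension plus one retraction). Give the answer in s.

t ≈ 5.43 s

Cap-side area A_cap = π/4 × (87.7 mm)² = 6041 mm^2
Rod-side annular area A_ann = π/4 × (87.7² − 57.0²) = 3489 mm^2
t_ext = A_cap·L/Q = 3.443 s
t_ret = A_ann·L/Q = 1.989 s
t_cycle = t_ext + t_ret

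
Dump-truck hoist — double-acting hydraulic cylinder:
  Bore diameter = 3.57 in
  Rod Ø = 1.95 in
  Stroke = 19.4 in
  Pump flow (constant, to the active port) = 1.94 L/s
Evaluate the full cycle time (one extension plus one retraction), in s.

t ≈ 2.79 s

Cap-side area A_cap = π/4 × (3.57 in)² = 10.01 in^2
Rod-side annular area A_ann = π/4 × (3.57² − 1.95²) = 7.023 in^2
t_ext = A_cap·L/Q = 1.640 s
t_ret = A_ann·L/Q = 1.151 s
t_cycle = t_ext + t_ret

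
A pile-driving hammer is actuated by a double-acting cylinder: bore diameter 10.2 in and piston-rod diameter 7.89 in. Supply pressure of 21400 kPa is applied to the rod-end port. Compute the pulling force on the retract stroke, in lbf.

Rod-side annular area A_ann = π/4 × (10.2² − 7.89²) = 32.82 in^2
On retraction the pressure acts on the annular area (bore minus rod).
F = P × A_ann

F ≈ 1.02e5 lbf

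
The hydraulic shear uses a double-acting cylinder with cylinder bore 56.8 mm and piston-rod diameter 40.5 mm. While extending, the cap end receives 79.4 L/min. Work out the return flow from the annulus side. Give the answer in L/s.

Cap-side area A_cap = π/4 × (56.8 mm)² = 2534 mm^2
Rod-side annular area A_ann = π/4 × (56.8² − 40.5²) = 1246 mm^2
Piston speed v = Q_in/A_cap; rod-end outflow Q_out = v × A_ann = Q_in × A_ann/A_cap.

Q_out ≈ 0.651 L/s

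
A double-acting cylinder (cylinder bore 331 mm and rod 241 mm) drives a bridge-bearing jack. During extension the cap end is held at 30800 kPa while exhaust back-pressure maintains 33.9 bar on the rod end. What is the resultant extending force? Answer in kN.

F ≈ 2510 kN

Cap-side area A_cap = π/4 × (331 mm)² = 86050 mm^2
Rod-side annular area A_ann = π/4 × (331² − 241²) = 40430 mm^2
Net thrust = P_cap·A_cap − P_rod·A_ann = 2650 kN − 137.1 kN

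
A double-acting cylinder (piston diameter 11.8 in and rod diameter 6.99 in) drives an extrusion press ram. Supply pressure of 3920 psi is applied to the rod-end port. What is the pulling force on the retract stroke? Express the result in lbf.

F ≈ 2.78e5 lbf

Rod-side annular area A_ann = π/4 × (11.8² − 6.99²) = 70.98 in^2
On retraction the pressure acts on the annular area (bore minus rod).
F = P × A_ann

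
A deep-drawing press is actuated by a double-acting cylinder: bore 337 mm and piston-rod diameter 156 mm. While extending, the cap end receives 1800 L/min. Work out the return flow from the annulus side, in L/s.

Q_out ≈ 23.6 L/s

Cap-side area A_cap = π/4 × (337 mm)² = 89200 mm^2
Rod-side annular area A_ann = π/4 × (337² − 156²) = 70080 mm^2
Piston speed v = Q_in/A_cap; rod-end outflow Q_out = v × A_ann = Q_in × A_ann/A_cap.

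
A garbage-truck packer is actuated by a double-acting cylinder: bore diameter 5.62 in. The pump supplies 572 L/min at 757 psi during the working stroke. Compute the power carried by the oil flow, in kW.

Hydraulic power = P × Q

W ≈ 49.8 kW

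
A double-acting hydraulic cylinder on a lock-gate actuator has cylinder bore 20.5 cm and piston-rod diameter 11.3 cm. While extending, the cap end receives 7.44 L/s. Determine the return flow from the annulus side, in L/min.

Q_out ≈ 311 L/min

Cap-side area A_cap = π/4 × (20.5 cm)² = 330.1 cm^2
Rod-side annular area A_ann = π/4 × (20.5² − 11.3²) = 229.8 cm^2
Piston speed v = Q_in/A_cap; rod-end outflow Q_out = v × A_ann = Q_in × A_ann/A_cap.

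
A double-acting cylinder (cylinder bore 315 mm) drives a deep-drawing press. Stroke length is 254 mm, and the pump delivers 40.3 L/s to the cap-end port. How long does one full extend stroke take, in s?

Cap-side area A_cap = π/4 × (315 mm)² = 77930 mm^2
Swept volume V = A × L; t = V / Q = A·L / Q

t ≈ 0.491 s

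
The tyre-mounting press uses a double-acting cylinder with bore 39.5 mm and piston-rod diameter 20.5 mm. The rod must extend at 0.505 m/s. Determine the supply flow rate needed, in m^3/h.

Q ≈ 2.23 m^3/h

Cap-side area A_cap = π/4 × (39.5 mm)² = 1225 mm^2
Q = A × v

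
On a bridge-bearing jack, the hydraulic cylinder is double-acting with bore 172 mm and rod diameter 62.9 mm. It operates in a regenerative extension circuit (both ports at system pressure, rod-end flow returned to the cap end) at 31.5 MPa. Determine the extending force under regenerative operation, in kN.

F ≈ 97.9 kN

With equal pressure on both faces, forces on the annular region cancel; the net push is pressure × rod cross-section.
Rod cross-section A_rod = π/4 × (62.9 mm)² = 3107 mm^2
F = P × A_rod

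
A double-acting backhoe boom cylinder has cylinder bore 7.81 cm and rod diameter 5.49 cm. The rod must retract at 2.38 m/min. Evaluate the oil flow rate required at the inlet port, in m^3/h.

Rod-side annular area A_ann = π/4 × (7.81² − 5.49²) = 24.23 cm^2
Q = A × v

Q ≈ 0.346 m^3/h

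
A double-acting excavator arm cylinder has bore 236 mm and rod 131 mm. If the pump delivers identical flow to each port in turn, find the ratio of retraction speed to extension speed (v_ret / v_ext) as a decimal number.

v_ret/v_ext ≈ 1.45

Cap-side area A_cap = π/4 × (236 mm)² = 43740 mm^2
Rod-side annular area A_ann = π/4 × (236² − 131²) = 30270 mm^2
For equal Q, v ∝ 1/A, so v_ret/v_ext = A_cap/A_ann.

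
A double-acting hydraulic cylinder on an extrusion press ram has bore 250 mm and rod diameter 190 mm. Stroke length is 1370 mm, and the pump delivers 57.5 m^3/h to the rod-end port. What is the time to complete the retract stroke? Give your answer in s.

t ≈ 1.78 s

Rod-side annular area A_ann = π/4 × (250² − 190²) = 20730 mm^2
Swept volume V = A × L; t = V / Q = A·L / Q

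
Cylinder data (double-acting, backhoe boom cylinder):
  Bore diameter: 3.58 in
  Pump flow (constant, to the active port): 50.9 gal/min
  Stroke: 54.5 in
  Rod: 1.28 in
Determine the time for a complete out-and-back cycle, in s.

Cap-side area A_cap = π/4 × (3.58 in)² = 10.07 in^2
Rod-side annular area A_ann = π/4 × (3.58² − 1.28²) = 8.779 in^2
t_ext = A_cap·L/Q = 2.799 s
t_ret = A_ann·L/Q = 2.442 s
t_cycle = t_ext + t_ret

t ≈ 5.24 s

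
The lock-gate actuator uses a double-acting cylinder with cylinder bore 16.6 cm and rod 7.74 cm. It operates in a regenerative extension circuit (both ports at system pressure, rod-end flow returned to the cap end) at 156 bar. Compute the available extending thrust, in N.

F ≈ 73400 N

With equal pressure on both faces, forces on the annular region cancel; the net push is pressure × rod cross-section.
Rod cross-section A_rod = π/4 × (7.74 cm)² = 47.05 cm^2
F = P × A_rod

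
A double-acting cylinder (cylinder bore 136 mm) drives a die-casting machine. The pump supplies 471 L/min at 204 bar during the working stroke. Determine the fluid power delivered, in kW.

Hydraulic power = P × Q

W ≈ 160 kW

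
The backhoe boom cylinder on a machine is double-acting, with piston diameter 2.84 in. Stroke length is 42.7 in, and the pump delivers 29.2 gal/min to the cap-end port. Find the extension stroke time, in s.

t ≈ 2.41 s

Cap-side area A_cap = π/4 × (2.84 in)² = 6.335 in^2
Swept volume V = A × L; t = V / Q = A·L / Q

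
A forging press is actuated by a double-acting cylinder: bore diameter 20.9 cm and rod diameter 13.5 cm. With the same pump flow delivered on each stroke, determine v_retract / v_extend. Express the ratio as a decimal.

Cap-side area A_cap = π/4 × (20.9 cm)² = 343.1 cm^2
Rod-side annular area A_ann = π/4 × (20.9² − 13.5²) = 199.9 cm^2
For equal Q, v ∝ 1/A, so v_ret/v_ext = A_cap/A_ann.

v_ret/v_ext ≈ 1.72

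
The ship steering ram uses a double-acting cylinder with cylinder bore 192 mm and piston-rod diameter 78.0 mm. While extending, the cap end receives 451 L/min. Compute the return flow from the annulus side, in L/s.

Cap-side area A_cap = π/4 × (192 mm)² = 28950 mm^2
Rod-side annular area A_ann = π/4 × (192² − 78.0²) = 24170 mm^2
Piston speed v = Q_in/A_cap; rod-end outflow Q_out = v × A_ann = Q_in × A_ann/A_cap.

Q_out ≈ 6.28 L/s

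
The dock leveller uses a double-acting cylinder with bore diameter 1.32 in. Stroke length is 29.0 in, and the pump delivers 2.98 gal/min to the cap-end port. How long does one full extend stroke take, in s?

Cap-side area A_cap = π/4 × (1.32 in)² = 1.368 in^2
Swept volume V = A × L; t = V / Q = A·L / Q

t ≈ 3.46 s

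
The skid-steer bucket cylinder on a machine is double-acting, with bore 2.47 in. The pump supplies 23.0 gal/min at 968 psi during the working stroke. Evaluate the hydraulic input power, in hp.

W ≈ 13.0 hp

Hydraulic power = P × Q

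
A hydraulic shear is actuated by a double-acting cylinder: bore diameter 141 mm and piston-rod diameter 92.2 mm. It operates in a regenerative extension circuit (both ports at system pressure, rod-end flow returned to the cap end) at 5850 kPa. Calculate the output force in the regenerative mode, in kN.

With equal pressure on both faces, forces on the annular region cancel; the net push is pressure × rod cross-section.
Rod cross-section A_rod = π/4 × (92.2 mm)² = 6677 mm^2
F = P × A_rod

F ≈ 39.1 kN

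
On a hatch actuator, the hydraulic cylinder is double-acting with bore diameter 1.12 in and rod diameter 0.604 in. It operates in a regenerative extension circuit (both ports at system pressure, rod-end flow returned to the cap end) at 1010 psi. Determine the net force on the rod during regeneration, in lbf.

With equal pressure on both faces, forces on the annular region cancel; the net push is pressure × rod cross-section.
Rod cross-section A_rod = π/4 × (0.604 in)² = 0.2865 in^2
F = P × A_rod

F ≈ 289 lbf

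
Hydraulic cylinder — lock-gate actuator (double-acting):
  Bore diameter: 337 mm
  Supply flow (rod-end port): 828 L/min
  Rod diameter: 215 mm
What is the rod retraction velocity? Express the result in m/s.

Rod-side annular area A_ann = π/4 × (337² − 215²) = 52890 mm^2
Flow into the rod-end port fills the annular volume.
v = Q / A

v ≈ 0.261 m/s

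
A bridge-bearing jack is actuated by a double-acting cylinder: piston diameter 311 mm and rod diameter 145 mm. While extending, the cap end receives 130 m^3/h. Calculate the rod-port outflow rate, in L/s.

Q_out ≈ 28.3 L/s

Cap-side area A_cap = π/4 × (311 mm)² = 75960 mm^2
Rod-side annular area A_ann = π/4 × (311² − 145²) = 59450 mm^2
Piston speed v = Q_in/A_cap; rod-end outflow Q_out = v × A_ann = Q_in × A_ann/A_cap.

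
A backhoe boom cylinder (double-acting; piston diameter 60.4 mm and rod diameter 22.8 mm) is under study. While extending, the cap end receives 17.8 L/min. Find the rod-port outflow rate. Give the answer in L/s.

Q_out ≈ 0.254 L/s

Cap-side area A_cap = π/4 × (60.4 mm)² = 2865 mm^2
Rod-side annular area A_ann = π/4 × (60.4² − 22.8²) = 2457 mm^2
Piston speed v = Q_in/A_cap; rod-end outflow Q_out = v × A_ann = Q_in × A_ann/A_cap.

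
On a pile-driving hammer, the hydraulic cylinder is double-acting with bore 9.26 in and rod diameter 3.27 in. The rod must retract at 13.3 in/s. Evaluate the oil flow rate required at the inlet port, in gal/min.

Q ≈ 204 gal/min

Rod-side annular area A_ann = π/4 × (9.26² − 3.27²) = 58.95 in^2
Q = A × v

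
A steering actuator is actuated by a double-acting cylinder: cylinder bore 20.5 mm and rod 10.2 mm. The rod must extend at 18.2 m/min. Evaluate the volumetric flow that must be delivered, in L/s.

Cap-side area A_cap = π/4 × (20.5 mm)² = 330.1 mm^2
Q = A × v

Q ≈ 0.100 L/s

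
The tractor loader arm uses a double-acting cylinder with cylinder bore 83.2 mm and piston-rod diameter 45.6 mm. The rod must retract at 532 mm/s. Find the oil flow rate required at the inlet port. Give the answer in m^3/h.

Rod-side annular area A_ann = π/4 × (83.2² − 45.6²) = 3804 mm^2
Q = A × v

Q ≈ 7.28 m^3/h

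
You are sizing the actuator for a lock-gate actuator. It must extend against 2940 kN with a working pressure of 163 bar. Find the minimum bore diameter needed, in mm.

D ≈ 479 mm

Extension force acts on the full piston face: F = P × (π/4)D².
D = √(4F / (πP)) = √(4 × 2940 kN / (π × 163 bar))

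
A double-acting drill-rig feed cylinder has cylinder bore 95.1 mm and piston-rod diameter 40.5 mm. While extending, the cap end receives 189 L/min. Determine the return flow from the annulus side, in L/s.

Q_out ≈ 2.58 L/s

Cap-side area A_cap = π/4 × (95.1 mm)² = 7103 mm^2
Rod-side annular area A_ann = π/4 × (95.1² − 40.5²) = 5815 mm^2
Piston speed v = Q_in/A_cap; rod-end outflow Q_out = v × A_ann = Q_in × A_ann/A_cap.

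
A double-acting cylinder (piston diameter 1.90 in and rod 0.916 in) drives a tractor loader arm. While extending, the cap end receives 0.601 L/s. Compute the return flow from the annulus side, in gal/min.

Cap-side area A_cap = π/4 × (1.90 in)² = 2.835 in^2
Rod-side annular area A_ann = π/4 × (1.90² − 0.916²) = 2.176 in^2
Piston speed v = Q_in/A_cap; rod-end outflow Q_out = v × A_ann = Q_in × A_ann/A_cap.

Q_out ≈ 7.31 gal/min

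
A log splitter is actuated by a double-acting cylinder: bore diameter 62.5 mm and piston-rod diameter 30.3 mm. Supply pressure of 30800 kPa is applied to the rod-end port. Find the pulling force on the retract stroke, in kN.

F ≈ 72.3 kN

Rod-side annular area A_ann = π/4 × (62.5² − 30.3²) = 2347 mm^2
On retraction the pressure acts on the annular area (bore minus rod).
F = P × A_ann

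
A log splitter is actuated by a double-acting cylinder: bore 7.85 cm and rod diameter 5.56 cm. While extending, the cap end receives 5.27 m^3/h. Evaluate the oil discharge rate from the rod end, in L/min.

Cap-side area A_cap = π/4 × (7.85 cm)² = 48.40 cm^2
Rod-side annular area A_ann = π/4 × (7.85² − 5.56²) = 24.12 cm^2
Piston speed v = Q_in/A_cap; rod-end outflow Q_out = v × A_ann = Q_in × A_ann/A_cap.

Q_out ≈ 43.8 L/min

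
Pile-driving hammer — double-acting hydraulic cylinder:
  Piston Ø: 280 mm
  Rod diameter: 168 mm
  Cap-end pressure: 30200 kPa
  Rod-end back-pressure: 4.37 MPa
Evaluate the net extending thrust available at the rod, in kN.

Cap-side area A_cap = π/4 × (280 mm)² = 61580 mm^2
Rod-side annular area A_ann = π/4 × (280² − 168²) = 39410 mm^2
Net thrust = P_cap·A_cap − P_rod·A_ann = 1860 kN − 172.2 kN

F ≈ 1690 kN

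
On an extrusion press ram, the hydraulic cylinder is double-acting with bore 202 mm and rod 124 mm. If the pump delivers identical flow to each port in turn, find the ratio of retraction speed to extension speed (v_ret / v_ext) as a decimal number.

Cap-side area A_cap = π/4 × (202 mm)² = 32050 mm^2
Rod-side annular area A_ann = π/4 × (202² − 124²) = 19970 mm^2
For equal Q, v ∝ 1/A, so v_ret/v_ext = A_cap/A_ann.

v_ret/v_ext ≈ 1.60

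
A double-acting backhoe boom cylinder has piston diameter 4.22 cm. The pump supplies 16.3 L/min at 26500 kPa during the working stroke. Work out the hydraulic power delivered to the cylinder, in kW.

Hydraulic power = P × Q

W ≈ 7.20 kW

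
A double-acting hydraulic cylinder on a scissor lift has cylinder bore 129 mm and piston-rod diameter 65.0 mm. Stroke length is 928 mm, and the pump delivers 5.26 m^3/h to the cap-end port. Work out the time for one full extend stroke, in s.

t ≈ 8.30 s

Cap-side area A_cap = π/4 × (129 mm)² = 13070 mm^2
Swept volume V = A × L; t = V / Q = A·L / Q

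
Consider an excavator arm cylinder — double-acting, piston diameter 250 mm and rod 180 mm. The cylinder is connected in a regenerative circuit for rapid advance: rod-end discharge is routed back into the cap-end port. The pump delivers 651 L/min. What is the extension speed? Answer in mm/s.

In regeneration the rod-end outflow joins the pump flow into the cap end, so the net volume the pump must supply per unit advance equals the rod cross-section area.
Rod cross-section A_rod = π/4 × (180 mm)² = 25450 mm^2
v = Q_pump / A_rod

v ≈ 426 mm/s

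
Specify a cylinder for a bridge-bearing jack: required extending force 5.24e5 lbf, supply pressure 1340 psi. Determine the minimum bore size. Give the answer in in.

Extension force acts on the full piston face: F = P × (π/4)D².
D = √(4F / (πP)) = √(4 × 5.24e5 lbf / (π × 1340 psi))

D ≈ 22.3 in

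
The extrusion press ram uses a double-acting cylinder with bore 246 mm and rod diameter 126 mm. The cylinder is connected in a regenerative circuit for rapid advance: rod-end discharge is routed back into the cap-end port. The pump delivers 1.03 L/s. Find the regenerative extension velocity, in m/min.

v ≈ 4.96 m/min

In regeneration the rod-end outflow joins the pump flow into the cap end, so the net volume the pump must supply per unit advance equals the rod cross-section area.
Rod cross-section A_rod = π/4 × (126 mm)² = 12470 mm^2
v = Q_pump / A_rod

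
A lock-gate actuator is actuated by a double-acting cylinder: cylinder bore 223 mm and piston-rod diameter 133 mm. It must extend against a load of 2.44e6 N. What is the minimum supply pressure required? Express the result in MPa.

P ≈ 62.5 MPa

Cap-side area A_cap = π/4 × (223 mm)² = 39060 mm^2
P = F / A = 2.44e6 N / A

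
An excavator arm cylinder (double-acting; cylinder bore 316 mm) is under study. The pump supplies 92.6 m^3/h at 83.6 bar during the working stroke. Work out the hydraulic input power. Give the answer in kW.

Hydraulic power = P × Q

W ≈ 215 kW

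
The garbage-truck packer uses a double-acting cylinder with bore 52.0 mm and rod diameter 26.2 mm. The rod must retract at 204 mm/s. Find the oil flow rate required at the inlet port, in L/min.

Q ≈ 19.4 L/min

Rod-side annular area A_ann = π/4 × (52.0² − 26.2²) = 1585 mm^2
Q = A × v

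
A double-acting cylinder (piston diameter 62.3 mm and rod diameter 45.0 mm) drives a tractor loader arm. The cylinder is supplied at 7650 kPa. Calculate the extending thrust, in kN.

Cap-side area A_cap = π/4 × (62.3 mm)² = 3048 mm^2
F = P × A_cap = 7650 kPa × A_cap

F ≈ 23.3 kN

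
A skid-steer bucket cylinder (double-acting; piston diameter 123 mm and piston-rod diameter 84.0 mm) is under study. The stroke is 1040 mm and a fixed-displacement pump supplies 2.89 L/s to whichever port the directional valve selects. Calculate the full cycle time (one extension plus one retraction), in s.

Cap-side area A_cap = π/4 × (123 mm)² = 11880 mm^2
Rod-side annular area A_ann = π/4 × (123² − 84.0²) = 6341 mm^2
t_ext = A_cap·L/Q = 4.276 s
t_ret = A_ann·L/Q = 2.282 s
t_cycle = t_ext + t_ret

t ≈ 6.56 s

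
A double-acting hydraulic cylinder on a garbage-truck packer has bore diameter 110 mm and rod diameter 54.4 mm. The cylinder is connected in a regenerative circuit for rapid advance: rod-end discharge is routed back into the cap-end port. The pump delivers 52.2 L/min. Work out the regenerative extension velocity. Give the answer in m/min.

v ≈ 22.5 m/min

In regeneration the rod-end outflow joins the pump flow into the cap end, so the net volume the pump must supply per unit advance equals the rod cross-section area.
Rod cross-section A_rod = π/4 × (54.4 mm)² = 2324 mm^2
v = Q_pump / A_rod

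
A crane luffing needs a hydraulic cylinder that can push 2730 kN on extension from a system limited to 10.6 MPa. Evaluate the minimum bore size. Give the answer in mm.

D ≈ 573 mm

Extension force acts on the full piston face: F = P × (π/4)D².
D = √(4F / (πP)) = √(4 × 2730 kN / (π × 10.6 MPa))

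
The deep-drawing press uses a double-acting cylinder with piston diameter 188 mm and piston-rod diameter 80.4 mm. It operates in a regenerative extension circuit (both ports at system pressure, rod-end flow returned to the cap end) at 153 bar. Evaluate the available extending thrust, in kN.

With equal pressure on both faces, forces on the annular region cancel; the net push is pressure × rod cross-section.
Rod cross-section A_rod = π/4 × (80.4 mm)² = 5077 mm^2
F = P × A_rod

F ≈ 77.7 kN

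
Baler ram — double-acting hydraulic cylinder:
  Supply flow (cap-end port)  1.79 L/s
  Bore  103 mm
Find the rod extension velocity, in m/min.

v ≈ 12.9 m/min

Cap-side area A_cap = π/4 × (103 mm)² = 8332 mm^2
v = Q / A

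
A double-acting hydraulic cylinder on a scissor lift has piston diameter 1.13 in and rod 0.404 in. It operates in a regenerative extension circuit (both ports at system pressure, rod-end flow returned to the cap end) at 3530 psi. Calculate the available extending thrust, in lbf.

With equal pressure on both faces, forces on the annular region cancel; the net push is pressure × rod cross-section.
Rod cross-section A_rod = π/4 × (0.404 in)² = 0.1282 in^2
F = P × A_rod

F ≈ 453 lbf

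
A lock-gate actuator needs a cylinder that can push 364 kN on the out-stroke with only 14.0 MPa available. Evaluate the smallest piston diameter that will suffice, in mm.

Extension force acts on the full piston face: F = P × (π/4)D².
D = √(4F / (πP)) = √(4 × 364 kN / (π × 14.0 MPa))

D ≈ 182 mm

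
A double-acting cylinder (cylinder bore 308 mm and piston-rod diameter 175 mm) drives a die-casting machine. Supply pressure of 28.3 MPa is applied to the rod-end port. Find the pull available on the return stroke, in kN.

Rod-side annular area A_ann = π/4 × (308² − 175²) = 50450 mm^2
On retraction the pressure acts on the annular area (bore minus rod).
F = P × A_ann

F ≈ 1430 kN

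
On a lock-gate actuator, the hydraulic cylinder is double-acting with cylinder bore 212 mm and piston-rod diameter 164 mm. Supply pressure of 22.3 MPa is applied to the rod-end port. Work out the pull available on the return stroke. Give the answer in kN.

Rod-side annular area A_ann = π/4 × (212² − 164²) = 14170 mm^2
On retraction the pressure acts on the annular area (bore minus rod).
F = P × A_ann

F ≈ 316 kN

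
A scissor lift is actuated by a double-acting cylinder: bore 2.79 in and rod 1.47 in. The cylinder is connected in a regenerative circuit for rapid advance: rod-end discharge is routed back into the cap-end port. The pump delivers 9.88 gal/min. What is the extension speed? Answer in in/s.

v ≈ 22.4 in/s

In regeneration the rod-end outflow joins the pump flow into the cap end, so the net volume the pump must supply per unit advance equals the rod cross-section area.
Rod cross-section A_rod = π/4 × (1.47 in)² = 1.697 in^2
v = Q_pump / A_rod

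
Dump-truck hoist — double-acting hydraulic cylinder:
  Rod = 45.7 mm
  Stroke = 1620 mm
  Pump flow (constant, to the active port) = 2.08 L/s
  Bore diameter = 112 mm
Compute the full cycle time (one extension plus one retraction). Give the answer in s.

t ≈ 14.1 s

Cap-side area A_cap = π/4 × (112 mm)² = 9852 mm^2
Rod-side annular area A_ann = π/4 × (112² − 45.7²) = 8212 mm^2
t_ext = A_cap·L/Q = 7.673 s
t_ret = A_ann·L/Q = 6.396 s
t_cycle = t_ext + t_ret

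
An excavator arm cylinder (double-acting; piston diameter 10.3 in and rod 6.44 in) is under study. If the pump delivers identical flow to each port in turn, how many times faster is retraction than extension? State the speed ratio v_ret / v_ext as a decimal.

Cap-side area A_cap = π/4 × (10.3 in)² = 83.32 in^2
Rod-side annular area A_ann = π/4 × (10.3² − 6.44²) = 50.75 in^2
For equal Q, v ∝ 1/A, so v_ret/v_ext = A_cap/A_ann.

v_ret/v_ext ≈ 1.64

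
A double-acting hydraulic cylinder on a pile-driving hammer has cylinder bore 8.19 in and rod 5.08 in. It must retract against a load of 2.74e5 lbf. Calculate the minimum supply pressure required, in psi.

Rod-side annular area A_ann = π/4 × (8.19² − 5.08²) = 32.41 in^2
Retraction: pressure acts on the annular area.
P = F / A = 2.74e5 lbf / A

P ≈ 8450 psi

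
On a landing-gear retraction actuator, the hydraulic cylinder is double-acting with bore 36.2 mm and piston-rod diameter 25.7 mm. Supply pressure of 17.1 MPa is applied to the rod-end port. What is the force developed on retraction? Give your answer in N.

Rod-side annular area A_ann = π/4 × (36.2² − 25.7²) = 510.5 mm^2
On retraction the pressure acts on the annular area (bore minus rod).
F = P × A_ann

F ≈ 8730 N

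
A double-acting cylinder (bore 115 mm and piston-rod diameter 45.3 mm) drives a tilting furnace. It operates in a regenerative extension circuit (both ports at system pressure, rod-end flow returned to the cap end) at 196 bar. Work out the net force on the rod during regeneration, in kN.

F ≈ 31.6 kN

With equal pressure on both faces, forces on the annular region cancel; the net push is pressure × rod cross-section.
Rod cross-section A_rod = π/4 × (45.3 mm)² = 1612 mm^2
F = P × A_rod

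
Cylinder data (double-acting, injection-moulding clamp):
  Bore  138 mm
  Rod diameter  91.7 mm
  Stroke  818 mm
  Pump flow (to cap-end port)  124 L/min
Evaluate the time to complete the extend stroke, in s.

t ≈ 5.92 s

Cap-side area A_cap = π/4 × (138 mm)² = 14960 mm^2
Swept volume V = A × L; t = V / Q = A·L / Q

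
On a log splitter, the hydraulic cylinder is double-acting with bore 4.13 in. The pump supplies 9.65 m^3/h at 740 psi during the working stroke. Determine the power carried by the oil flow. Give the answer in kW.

Hydraulic power = P × Q

W ≈ 13.7 kW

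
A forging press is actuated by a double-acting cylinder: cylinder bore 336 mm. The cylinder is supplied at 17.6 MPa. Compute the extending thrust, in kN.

Cap-side area A_cap = π/4 × (336 mm)² = 88670 mm^2
F = P × A_cap = 17.6 MPa × A_cap

F ≈ 1560 kN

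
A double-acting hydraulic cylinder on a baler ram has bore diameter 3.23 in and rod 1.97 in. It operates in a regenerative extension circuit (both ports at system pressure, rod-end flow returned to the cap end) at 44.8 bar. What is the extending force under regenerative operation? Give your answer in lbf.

F ≈ 1980 lbf

With equal pressure on both faces, forces on the annular region cancel; the net push is pressure × rod cross-section.
Rod cross-section A_rod = π/4 × (1.97 in)² = 3.048 in^2
F = P × A_rod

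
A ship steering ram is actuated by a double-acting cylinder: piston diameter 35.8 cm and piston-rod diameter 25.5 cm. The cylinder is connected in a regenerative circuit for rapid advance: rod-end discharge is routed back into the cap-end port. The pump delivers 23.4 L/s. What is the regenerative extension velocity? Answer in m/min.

In regeneration the rod-end outflow joins the pump flow into the cap end, so the net volume the pump must supply per unit advance equals the rod cross-section area.
Rod cross-section A_rod = π/4 × (25.5 cm)² = 510.7 cm^2
v = Q_pump / A_rod

v ≈ 27.5 m/min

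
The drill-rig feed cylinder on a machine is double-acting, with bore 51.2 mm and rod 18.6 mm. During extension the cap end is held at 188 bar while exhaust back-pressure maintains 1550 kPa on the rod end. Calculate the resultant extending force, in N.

Cap-side area A_cap = π/4 × (51.2 mm)² = 2059 mm^2
Rod-side annular area A_ann = π/4 × (51.2² − 18.6²) = 1787 mm^2
Net thrust = P_cap·A_cap − P_rod·A_ann = 38710 N − 2770 N

F ≈ 35900 N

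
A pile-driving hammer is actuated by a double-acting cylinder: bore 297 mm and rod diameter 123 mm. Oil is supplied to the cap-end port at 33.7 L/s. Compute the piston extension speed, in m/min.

v ≈ 29.2 m/min

Cap-side area A_cap = π/4 × (297 mm)² = 69280 mm^2
v = Q / A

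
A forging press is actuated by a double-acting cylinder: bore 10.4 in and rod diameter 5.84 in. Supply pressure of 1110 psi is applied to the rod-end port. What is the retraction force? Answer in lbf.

F ≈ 64600 lbf

Rod-side annular area A_ann = π/4 × (10.4² − 5.84²) = 58.16 in^2
On retraction the pressure acts on the annular area (bore minus rod).
F = P × A_ann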